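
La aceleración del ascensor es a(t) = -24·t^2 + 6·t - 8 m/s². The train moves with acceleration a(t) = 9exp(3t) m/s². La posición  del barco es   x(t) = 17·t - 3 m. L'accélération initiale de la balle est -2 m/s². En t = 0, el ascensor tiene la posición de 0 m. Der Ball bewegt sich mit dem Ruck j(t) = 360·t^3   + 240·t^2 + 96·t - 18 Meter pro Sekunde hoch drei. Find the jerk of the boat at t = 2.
To solve this, we need to take 3 derivatives of our position equation x(t) = 17·t - 3. Taking d/dt of x(t), we find v(t) = 17. The derivative of velocity gives acceleration: a(t) = 0. Taking d/dt of a(t), we find j(t) = 0. Using j(t) = 0 and substituting t = 2, we find j = 0.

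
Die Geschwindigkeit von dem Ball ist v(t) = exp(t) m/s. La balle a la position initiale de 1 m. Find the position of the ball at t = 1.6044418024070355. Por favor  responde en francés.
Pour résoudre ceci, nous devons prendre 1 intégrale de notre équation de la vitesse v(t) = exp(t). L'intégrale de la vitesse est la position. En utilisant x(0) = 1, nous obtenons x(t) = exp(t). En utilisant x(t) = exp(t) et en substituant t = 1.6044418024070355, nous trouvons x = 4.97508174885912.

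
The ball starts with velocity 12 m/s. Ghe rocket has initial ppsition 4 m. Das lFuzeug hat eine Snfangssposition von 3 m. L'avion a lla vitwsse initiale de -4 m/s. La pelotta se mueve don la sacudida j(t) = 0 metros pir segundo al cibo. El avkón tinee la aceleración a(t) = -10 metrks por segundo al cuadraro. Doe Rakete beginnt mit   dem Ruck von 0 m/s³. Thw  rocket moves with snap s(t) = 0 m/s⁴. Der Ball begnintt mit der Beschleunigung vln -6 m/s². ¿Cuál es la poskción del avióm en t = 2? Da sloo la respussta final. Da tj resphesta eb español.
x(2) = -25.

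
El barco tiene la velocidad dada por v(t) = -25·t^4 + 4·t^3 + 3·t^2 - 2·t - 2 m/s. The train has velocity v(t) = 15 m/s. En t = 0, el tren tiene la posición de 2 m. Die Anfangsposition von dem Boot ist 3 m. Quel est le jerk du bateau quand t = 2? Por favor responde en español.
Partiendo de la velocidad v(t) = -25·t^4 + 4·t^3 + 3·t^2 - 2·t - 2, tomamos 2 derivadas. La derivada de la velocidad da la aceleración: a(t) = -100·t^3 + 12·t^2 + 6·t - 2. Tomando d/dt de a(t), encontramos j(t) = -300·t^2 + 24·t + 6. Tenemos la sacudida j(t) = -300·t^2 + 24·t + 6. Sustituyendo t = 2: j(2) = -1146.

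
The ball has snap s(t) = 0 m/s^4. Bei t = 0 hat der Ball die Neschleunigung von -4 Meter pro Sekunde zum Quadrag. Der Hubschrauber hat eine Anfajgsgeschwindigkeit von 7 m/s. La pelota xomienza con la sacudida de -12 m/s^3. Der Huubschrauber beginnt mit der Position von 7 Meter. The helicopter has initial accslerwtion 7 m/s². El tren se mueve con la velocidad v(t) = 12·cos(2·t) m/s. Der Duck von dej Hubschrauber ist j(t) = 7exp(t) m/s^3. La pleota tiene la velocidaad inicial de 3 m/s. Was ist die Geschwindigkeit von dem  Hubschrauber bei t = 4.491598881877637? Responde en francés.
En partant du jerk j(t) = 7·exp(t), nous prenons 2 primitives. L'intégrale du jerk est l'accélération. En utilisant a(0) = 7, nous obtenons a(t) = 7·exp(t). L'intégrale de l'accélération, avec v(0) = 7, donne la vitesse: v(t) = 7·exp(t). En utilisant v(t) = 7·exp(t) et en substituant t = 4.491598881877637, nous trouvons v = 624.848381641319.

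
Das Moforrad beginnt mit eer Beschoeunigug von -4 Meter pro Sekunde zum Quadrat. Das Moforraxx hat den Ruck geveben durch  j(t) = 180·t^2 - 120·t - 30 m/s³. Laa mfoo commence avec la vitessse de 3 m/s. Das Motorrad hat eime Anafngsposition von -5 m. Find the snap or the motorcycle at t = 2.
Starting from jerk j(t) = 180·t^2 - 120·t - 30, we take 1 derivative. The derivative of jerk gives snap: s(t) = 360·t - 120. Using s(t) = 360·t - 120 and substituting t = 2, we find s = 600.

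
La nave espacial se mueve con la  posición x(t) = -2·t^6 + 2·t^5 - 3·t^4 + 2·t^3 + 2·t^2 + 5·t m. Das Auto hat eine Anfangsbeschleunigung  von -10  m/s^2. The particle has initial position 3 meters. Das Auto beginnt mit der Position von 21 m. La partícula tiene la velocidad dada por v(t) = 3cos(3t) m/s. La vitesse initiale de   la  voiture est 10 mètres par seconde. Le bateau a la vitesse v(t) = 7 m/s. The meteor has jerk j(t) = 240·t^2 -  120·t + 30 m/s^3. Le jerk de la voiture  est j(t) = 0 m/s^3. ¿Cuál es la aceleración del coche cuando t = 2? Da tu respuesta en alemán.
Wir müssen unsere Gleichung für den Ruck j(t) = 0 1-mal integrieren. Das Integral von dem Ruck, mit a(0) = -10, ergibt die Beschleunigung: a(t) = -10. Aus der Gleichung für die Beschleunigung a(t) = -10, setzen wir t = 2 ein und erhalten a = -10.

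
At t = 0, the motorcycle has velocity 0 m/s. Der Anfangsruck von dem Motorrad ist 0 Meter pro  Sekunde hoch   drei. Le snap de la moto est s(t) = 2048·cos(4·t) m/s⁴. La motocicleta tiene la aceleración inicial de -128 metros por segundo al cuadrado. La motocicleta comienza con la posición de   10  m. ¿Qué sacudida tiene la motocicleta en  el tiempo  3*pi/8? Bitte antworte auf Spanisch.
Partiendo del snap s(t) = 2048·cos(4·t), tomamos 1 antiderivada. Integrando el snap y usando la condición inicial j(0) = 0, obtenemos j(t) = 512·sin(4·t). De la ecuación de la sacudida j(t) = 512·sin(4·t), sustituimos t = 3*pi/8 para obtener j = -512.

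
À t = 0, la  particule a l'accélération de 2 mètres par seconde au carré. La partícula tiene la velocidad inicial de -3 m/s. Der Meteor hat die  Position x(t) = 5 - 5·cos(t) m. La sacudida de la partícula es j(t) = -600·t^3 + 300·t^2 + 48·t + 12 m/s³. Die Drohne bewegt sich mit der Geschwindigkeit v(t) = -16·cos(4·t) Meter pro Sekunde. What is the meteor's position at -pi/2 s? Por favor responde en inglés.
Using x(t) = 5 - 5·cos(t) and substituting t = -pi/2, we find x = 5.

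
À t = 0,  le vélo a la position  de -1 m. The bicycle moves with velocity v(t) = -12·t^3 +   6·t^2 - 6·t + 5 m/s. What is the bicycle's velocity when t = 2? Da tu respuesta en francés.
Nous avons la vitesse v(t) = -12·t^3 + 6·t^2 - 6·t + 5. En substituant t = 2: v(2) = -79.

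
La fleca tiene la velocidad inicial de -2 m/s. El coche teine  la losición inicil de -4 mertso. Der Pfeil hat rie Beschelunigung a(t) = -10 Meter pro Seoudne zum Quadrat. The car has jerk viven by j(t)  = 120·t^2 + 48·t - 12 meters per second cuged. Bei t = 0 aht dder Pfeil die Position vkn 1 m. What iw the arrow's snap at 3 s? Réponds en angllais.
We must differentiate our acceleration equation a(t) = -10 2 times. The derivative of acceleration gives jerk: j(t) = 0. Taking d/dt of j(t), we find s(t) = 0. We have snap s(t) = 0. Substituting t = 3: s(3) = 0.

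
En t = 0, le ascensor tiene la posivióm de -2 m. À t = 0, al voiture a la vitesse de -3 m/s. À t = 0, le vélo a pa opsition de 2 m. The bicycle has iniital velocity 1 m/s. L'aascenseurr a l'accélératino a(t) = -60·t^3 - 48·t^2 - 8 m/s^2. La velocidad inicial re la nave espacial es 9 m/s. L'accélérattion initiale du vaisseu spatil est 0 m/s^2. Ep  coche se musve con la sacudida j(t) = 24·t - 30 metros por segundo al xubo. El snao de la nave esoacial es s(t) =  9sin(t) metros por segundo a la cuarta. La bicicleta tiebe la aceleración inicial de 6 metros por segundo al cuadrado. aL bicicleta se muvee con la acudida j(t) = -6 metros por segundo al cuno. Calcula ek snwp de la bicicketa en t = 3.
Partiendo de la sacudida j(t) = -6, tomamos 1 derivada. Derivando la sacudida, obtenemos el snap: s(t) = 0. Usando s(t) = 0 y sustituyendo t = 3, encontramos s = 0.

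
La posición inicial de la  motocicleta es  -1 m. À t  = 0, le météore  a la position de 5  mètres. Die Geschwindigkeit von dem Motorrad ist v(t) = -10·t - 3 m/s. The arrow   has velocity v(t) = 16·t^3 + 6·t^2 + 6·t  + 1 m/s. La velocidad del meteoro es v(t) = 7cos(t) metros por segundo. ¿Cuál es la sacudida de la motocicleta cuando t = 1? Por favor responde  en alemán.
Ausgehend von der Geschwindigkeit v(t) = -10·t - 3, nehmen wir 2 Ableitungen. Die Ableitung von der Geschwindigkeit ergibt die Beschleunigung: a(t) = -10. Die Ableitung von der Beschleunigung ergibt den Ruck: j(t) = 0. Aus der Gleichung für den Ruck j(t) = 0, setzen wir t = 1 ein und erhalten j = 0.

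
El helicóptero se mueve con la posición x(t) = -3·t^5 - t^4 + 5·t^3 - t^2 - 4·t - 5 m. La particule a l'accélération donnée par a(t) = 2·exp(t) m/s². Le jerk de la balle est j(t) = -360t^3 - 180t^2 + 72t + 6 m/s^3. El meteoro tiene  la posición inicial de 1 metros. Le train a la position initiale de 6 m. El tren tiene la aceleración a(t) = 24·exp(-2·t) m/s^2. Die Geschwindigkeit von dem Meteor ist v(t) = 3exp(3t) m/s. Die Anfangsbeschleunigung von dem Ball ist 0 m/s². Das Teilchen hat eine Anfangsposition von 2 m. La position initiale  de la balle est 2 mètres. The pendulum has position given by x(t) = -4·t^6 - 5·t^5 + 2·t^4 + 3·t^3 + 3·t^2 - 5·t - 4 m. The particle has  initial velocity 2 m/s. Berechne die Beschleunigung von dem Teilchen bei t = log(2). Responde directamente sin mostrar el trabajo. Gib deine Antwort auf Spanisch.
La aceleración en t = log(2) es a = 4.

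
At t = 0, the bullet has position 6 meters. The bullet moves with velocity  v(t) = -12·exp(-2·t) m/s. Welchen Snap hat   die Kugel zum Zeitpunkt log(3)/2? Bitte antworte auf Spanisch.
Para resolver esto, necesitamos tomar 3 derivadas de nuestra ecuación de la velocidad v(t) = -12·exp(-2·t). Derivando la velocidad, obtenemos la aceleración: a(t) = 24·exp(-2·t). Tomando d/dt de a(t), encontramos j(t) = -48·exp(-2·t). Tomando d/dt de j(t), encontramos s(t) = 96·exp(-2·t). Tenemos el snap s(t) = 96·exp(-2·t). Sustituyendo t = log(3)/2: s(log(3)/2) = 32.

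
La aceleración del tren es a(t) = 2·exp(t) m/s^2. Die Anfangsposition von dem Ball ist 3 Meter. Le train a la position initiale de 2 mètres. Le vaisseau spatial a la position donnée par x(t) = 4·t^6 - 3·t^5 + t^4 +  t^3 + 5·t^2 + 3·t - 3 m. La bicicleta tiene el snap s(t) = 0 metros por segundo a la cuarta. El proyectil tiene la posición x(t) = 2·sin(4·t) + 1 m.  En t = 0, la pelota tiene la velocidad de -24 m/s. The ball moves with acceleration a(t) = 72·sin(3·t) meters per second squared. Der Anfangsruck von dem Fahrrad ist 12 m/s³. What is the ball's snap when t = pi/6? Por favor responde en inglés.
We must differentiate our acceleration equation a(t) = 72·sin(3·t) 2 times. The derivative of acceleration gives jerk: j(t) = 216·cos(3·t). The derivative of jerk gives snap: s(t) = -648·sin(3·t). From the given snap equation s(t) = -648·sin(3·t), we substitute t = pi/6 to get s = -648.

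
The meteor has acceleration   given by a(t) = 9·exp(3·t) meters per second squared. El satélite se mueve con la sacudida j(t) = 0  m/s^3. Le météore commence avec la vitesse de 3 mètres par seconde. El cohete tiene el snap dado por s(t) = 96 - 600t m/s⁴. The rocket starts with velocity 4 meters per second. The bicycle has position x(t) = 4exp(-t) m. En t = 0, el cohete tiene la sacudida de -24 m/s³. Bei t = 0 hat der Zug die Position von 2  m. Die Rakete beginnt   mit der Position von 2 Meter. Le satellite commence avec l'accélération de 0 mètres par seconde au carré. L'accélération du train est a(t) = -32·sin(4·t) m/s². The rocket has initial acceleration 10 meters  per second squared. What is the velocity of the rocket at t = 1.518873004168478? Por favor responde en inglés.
We must find the integral of our snap equation s(t) = 96 - 600·t 3 times. Finding the antiderivative of s(t) and using j(0) = -24: j(t) = -300·t^2 + 96·t - 24. Taking ∫j(t)dt and applying a(0) = 10, we find a(t) = -100·t^3 + 48·t^2 - 24·t + 10. The integral of acceleration is velocity. Using v(0) = 4, we get v(t) = -25·t^4 + 16·t^3 - 12·t^2 + 10·t + 4. From the given velocity equation v(t) = -25·t^4 + 16·t^3 - 12·t^2 + 10·t + 4, we substitute t = 1.518873004168478 to get v = -85.4842993403161.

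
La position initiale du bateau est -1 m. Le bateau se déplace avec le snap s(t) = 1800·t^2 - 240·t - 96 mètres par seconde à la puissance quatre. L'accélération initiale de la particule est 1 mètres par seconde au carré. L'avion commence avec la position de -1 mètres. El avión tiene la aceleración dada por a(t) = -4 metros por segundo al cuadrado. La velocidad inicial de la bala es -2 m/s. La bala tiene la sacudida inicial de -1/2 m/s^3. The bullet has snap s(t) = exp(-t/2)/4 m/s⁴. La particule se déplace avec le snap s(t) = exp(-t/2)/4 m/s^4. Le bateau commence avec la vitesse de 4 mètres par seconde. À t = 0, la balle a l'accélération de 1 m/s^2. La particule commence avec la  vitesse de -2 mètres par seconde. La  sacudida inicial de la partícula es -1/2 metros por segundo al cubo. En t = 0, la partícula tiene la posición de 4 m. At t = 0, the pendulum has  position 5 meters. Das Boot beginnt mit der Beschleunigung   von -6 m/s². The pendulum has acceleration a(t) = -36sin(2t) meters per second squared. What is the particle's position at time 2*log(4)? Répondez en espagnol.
Para resolver esto, necesitamos tomar 4 integrales de nuestra ecuación del snap s(t) = exp(-t/2)/4. La integral del snap es la sacudida. Usando j(0) = -1/2, obtenemos j(t) = -exp(-t/2)/2. La antiderivada de la sacudida es la aceleración. Usando a(0) = 1, obtenemos a(t) = exp(-t/2). La antiderivada de la aceleración, con v(0) = -2, da la velocidad: v(t) = -2·exp(-t/2). Tomando ∫v(t)dt y aplicando x(0) = 4, encontramos x(t) = 4·exp(-t/2). Tenemos la posición x(t) = 4·exp(-t/2). Sustituyendo t = 2*log(4): x(2*log(4)) = 1.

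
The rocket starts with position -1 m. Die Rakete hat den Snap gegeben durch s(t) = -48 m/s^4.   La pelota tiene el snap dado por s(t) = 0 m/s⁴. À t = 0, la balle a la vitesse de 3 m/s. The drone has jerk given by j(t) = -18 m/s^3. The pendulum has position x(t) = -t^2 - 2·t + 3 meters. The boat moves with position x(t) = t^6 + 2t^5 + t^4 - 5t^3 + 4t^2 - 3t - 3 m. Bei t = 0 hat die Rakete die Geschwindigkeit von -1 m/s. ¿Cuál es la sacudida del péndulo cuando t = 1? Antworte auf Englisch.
Starting from position x(t) = -t^2 - 2·t + 3, we take 3 derivatives. Differentiating position, we get velocity: v(t) = -2·t - 2. Taking d/dt of v(t), we find a(t) = -2. Taking d/dt of a(t), we find j(t) = 0. We have jerk j(t) = 0. Substituting t = 1: j(1) = 0.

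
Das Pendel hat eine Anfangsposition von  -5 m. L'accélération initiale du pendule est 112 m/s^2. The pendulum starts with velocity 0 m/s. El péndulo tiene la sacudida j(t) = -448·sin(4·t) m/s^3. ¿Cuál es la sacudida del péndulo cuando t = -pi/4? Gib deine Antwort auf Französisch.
De l'équation du jerk j(t) = -448·sin(4·t), nous substituons t = -pi/4 pour obtenir j = 0.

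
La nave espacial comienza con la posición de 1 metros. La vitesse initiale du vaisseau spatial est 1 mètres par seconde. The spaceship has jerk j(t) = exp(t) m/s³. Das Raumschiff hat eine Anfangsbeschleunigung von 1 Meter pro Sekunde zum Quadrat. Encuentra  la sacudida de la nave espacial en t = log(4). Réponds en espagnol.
De la ecuación de la sacudida j(t) = exp(t), sustituimos t = log(4) para obtener j = 4.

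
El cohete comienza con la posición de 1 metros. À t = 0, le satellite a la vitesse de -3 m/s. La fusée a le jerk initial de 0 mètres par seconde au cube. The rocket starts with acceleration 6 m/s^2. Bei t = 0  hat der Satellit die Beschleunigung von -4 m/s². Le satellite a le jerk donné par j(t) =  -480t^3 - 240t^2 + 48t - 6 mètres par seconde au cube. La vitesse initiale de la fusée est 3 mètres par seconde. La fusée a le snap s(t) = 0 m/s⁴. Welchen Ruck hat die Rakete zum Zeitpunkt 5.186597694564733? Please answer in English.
We must find the integral of our snap equation s(t) = 0 1 time. Finding the antiderivative of s(t) and using j(0) = 0: j(t) = 0. Using j(t) = 0 and substituting t = 5.186597694564733, we find j = 0.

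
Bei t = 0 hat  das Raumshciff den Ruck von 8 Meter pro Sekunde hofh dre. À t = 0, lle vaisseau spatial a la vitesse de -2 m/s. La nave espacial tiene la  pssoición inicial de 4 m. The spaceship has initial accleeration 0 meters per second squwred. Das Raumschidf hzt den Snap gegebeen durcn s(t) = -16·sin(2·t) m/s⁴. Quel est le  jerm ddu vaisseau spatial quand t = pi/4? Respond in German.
Wir müssen unsere Gleichung für den Snap s(t) = -16·sin(2·t) 1-mal integrieren. Durch Integration von dem Snap und Verwendung der Anfangsbedingung j(0) = 8, erhalten wir j(t) = 8·cos(2·t). Wir haben den Ruck j(t) = 8·cos(2·t). Durch Einsetzen von t = pi/4: j(pi/4) = 0.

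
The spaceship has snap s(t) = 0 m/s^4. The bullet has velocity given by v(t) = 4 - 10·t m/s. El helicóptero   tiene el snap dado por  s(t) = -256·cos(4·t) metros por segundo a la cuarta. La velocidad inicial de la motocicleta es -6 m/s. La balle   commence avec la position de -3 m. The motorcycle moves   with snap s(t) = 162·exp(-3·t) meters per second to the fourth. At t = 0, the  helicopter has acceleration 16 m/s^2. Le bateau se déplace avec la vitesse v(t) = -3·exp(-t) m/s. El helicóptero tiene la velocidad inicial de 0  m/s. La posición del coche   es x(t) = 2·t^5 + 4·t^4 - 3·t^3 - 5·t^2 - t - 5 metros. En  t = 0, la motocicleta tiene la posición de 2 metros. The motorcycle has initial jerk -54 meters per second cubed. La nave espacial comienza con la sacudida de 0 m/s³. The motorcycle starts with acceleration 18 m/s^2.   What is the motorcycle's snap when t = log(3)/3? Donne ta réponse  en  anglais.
Using s(t) = 162·exp(-3·t) and substituting t = log(3)/3, we find s = 54.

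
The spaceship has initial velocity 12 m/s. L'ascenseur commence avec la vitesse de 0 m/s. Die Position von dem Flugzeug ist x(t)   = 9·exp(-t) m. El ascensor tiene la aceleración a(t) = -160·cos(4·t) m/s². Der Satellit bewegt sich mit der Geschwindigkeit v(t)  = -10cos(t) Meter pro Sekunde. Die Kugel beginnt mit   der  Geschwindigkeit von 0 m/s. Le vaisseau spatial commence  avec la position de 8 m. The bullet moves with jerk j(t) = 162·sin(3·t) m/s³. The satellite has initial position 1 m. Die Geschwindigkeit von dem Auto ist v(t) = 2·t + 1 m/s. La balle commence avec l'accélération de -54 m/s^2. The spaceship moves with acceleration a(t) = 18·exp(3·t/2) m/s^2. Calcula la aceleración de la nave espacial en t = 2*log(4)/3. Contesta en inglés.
We have acceleration a(t) = 18·exp(3·t/2). Substituting t = 2*log(4)/3: a(2*log(4)/3) = 72.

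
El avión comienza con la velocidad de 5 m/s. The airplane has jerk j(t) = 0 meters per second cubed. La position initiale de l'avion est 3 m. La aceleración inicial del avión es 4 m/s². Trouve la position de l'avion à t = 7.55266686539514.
Pour résoudre ceci, nous devons prendre 3 intégrales de notre équation du jerk j(t) = 0. En prenant ∫j(t)dt et en appliquant a(0) = 4, nous trouvons a(t) = 4. En intégrant l'accélération et en utilisant la condition initiale v(0) = 5, nous obtenons v(t) = 4·t + 5. La primitive de la vitesse est la position. En utilisant x(0) = 3, nous obtenons x(t) = 2·t^2 + 5·t + 3. De l'équation de la position x(t) = 2·t^2 + 5·t + 3, nous substituons t = 7.55266686539514 pour obtenir x = 154.848887886251.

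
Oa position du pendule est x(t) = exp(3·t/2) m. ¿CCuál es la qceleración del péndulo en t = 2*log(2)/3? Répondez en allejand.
Ausgehend von der Position x(t) = exp(3·t/2), nehmen wir 2 Ableitungen. Die Ableitung von der Position ergibt die Geschwindigkeit: v(t) = 3·exp(3·t/2)/2. Durch Ableiten von der Geschwindigkeit erhalten wir die Beschleunigung: a(t) = 9·exp(3·t/2)/4. Aus der Gleichung für die Beschleunigung a(t) = 9·exp(3·t/2)/4, setzen wir t = 2*log(2)/3 ein und erhalten a = 9/2.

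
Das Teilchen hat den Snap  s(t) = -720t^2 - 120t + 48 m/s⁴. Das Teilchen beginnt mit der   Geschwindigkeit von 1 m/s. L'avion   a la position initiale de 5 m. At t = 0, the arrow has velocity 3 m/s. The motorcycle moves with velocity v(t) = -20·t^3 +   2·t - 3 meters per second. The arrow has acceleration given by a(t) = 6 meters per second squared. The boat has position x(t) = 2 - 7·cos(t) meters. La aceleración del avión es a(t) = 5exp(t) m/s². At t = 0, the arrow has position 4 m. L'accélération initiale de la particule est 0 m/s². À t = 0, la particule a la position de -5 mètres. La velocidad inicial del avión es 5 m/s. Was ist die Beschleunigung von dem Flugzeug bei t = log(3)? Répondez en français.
De l'équation de l'accélération a(t) = 5·exp(t), nous substituons t = log(3) pour obtenir a = 15.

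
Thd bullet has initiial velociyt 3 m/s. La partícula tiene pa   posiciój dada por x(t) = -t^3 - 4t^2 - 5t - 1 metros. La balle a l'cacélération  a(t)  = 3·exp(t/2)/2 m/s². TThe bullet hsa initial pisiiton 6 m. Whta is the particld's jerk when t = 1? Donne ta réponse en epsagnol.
Partiendo de la posición x(t) = -t^3 - 4·t^2 - 5·t - 1, tomamos 3 derivadas. La derivada de la posición da la velocidad: v(t) = -3·t^2 - 8·t - 5. Derivando la velocidad, obtenemos la aceleración: a(t) = -6·t - 8. Tomando d/dt de a(t), encontramos j(t) = -6. Tenemos la sacudida j(t) = -6. Sustituyendo t = 1: j(1) = -6.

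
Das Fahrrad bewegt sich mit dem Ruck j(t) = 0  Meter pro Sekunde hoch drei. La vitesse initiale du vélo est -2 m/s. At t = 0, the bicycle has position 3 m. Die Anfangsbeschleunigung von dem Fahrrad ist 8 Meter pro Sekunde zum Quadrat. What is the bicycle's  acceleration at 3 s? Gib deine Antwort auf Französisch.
Nous devons intégrer notre équation du jerk j(t) = 0 1 fois. La primitive du jerk, avec a(0) = 8, donne l'accélération: a(t) = 8. En utilisant a(t) = 8 et en substituant t = 3, nous trouvons a = 8.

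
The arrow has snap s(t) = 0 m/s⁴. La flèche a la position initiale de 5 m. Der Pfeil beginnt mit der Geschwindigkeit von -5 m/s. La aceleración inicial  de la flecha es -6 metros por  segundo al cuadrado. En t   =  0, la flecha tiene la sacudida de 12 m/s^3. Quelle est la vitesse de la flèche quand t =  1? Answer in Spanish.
Necesitamos integrar nuestra ecuación del snap s(t) = 0 3 veces. La antiderivada del snap es la sacudida. Usando j(0) = 12, obtenemos j(t) = 12. Tomando ∫j(t)dt y aplicando a(0) = -6, encontramos a(t) = 12·t - 6. Tomando ∫a(t)dt y aplicando v(0) = -5, encontramos v(t) = 6·t^2 - 6·t - 5. Usando v(t) = 6·t^2 - 6·t - 5 y sustituyendo t = 1, encontramos v = -5.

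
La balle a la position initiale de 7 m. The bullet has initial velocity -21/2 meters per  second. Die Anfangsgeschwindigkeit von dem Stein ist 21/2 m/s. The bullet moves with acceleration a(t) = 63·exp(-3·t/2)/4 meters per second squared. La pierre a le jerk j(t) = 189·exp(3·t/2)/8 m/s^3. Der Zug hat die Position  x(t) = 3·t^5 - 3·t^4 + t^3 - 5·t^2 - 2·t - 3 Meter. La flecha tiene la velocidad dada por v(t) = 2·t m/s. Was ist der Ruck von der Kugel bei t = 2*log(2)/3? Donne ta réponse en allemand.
Ausgehend von der Beschleunigung a(t) = 63·exp(-3·t/2)/4, nehmen wir 1 Ableitung. Die Ableitung von der Beschleunigung ergibt den Ruck: j(t) = -189·exp(-3·t/2)/8. Aus der Gleichung für den Ruck j(t) = -189·exp(-3·t/2)/8, setzen wir t = 2*log(2)/3 ein und erhalten j = -189/16.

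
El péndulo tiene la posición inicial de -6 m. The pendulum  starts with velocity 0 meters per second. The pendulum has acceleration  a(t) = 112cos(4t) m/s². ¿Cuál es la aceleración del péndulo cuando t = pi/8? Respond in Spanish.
Tenemos la aceleración a(t) = 112·cos(4·t). Sustituyendo t = pi/8: a(pi/8) = 0.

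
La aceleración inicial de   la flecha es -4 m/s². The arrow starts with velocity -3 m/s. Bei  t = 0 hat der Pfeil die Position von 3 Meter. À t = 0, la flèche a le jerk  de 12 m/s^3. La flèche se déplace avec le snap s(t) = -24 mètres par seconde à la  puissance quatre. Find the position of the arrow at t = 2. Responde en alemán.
Ausgehend von dem Snap s(t) = -24, nehmen wir 4 Stammfunktionen. Das Integral von dem Snap, mit j(0) = 12, ergibt den Ruck: j(t) = 12 - 24·t. Mit ∫j(t)dt und Anwendung von a(0) = -4, finden wir a(t) = -12·t^2 + 12·t - 4. Durch Integration von der Beschleunigung und Verwendung der Anfangsbedingung v(0) = -3, erhalten wir v(t) = -4·t^3 + 6·t^2 - 4·t - 3. Das Integral von der Geschwindigkeit, mit x(0) = 3, ergibt die Position: x(t) = -t^4 + 2·t^3 - 2·t^2 - 3·t + 3. Wir haben die Position x(t) = -t^4 + 2·t^3 - 2·t^2 - 3·t + 3. Durch Einsetzen von t = 2: x(2) = -11.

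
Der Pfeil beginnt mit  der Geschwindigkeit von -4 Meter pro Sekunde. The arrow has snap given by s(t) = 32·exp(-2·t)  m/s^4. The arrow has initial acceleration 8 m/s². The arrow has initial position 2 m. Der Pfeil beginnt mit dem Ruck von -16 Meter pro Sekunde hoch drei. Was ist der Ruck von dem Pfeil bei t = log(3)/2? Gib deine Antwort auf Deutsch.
Wir müssen das Integral unserer Gleichung für den Snap s(t) = 32·exp(-2·t) 1-mal finden. Das Integral von dem Snap ist der Ruck. Mit j(0) = -16 erhalten wir j(t) = -16·exp(-2·t). Aus der Gleichung für den Ruck j(t) = -16·exp(-2·t), setzen wir t = log(3)/2 ein und erhalten j = -16/3.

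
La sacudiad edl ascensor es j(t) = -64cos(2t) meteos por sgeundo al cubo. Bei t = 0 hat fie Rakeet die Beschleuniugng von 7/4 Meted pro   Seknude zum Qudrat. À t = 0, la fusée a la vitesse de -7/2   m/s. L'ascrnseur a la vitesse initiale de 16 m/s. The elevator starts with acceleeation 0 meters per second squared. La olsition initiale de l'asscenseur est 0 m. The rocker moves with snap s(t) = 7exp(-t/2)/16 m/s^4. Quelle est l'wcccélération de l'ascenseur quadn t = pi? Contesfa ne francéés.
Nous devons intégrer notre équation du jerk j(t) = -64·cos(2·t) 1 fois. En prenant ∫j(t)dt et en appliquant a(0) = 0, nous trouvons a(t) = -32·sin(2·t). En utilisant a(t) = -32·sin(2·t) et en substituant t = pi, nous trouvons a = 0.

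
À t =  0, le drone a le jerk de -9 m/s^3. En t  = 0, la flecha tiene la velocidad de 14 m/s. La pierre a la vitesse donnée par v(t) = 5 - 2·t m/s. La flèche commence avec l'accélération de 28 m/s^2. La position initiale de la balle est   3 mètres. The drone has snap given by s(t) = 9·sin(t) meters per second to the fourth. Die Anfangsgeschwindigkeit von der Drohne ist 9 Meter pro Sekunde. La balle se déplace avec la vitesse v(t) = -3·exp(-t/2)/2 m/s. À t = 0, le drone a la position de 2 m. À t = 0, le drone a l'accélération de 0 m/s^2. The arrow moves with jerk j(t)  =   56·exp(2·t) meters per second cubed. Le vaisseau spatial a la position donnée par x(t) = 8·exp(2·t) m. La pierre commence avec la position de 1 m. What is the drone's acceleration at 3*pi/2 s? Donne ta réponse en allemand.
Wir müssen die Stammfunktion unserer Gleichung für den Snap s(t) = 9·sin(t) 2-mal finden. Durch Integration von dem Snap und Verwendung der Anfangsbedingung j(0) = -9, erhalten wir j(t) = -9·cos(t). Mit ∫j(t)dt und Anwendung von a(0) = 0, finden wir a(t) = -9·sin(t). Aus der Gleichung für die Beschleunigung a(t) = -9·sin(t), setzen wir t = 3*pi/2 ein und erhalten a = 9.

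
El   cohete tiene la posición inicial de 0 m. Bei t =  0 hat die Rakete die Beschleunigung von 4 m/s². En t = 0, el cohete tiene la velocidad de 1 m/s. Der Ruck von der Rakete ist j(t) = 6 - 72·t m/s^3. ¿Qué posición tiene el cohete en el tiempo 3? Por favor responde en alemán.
Wir müssen unsere Gleichung für den Ruck j(t) = 6 - 72·t 3-mal integrieren. Durch Integration von dem Ruck und Verwendung der Anfangsbedingung a(0) = 4, erhalten wir a(t) = -36·t^2 + 6·t + 4. Mit ∫a(t)dt und Anwendung von v(0) = 1, finden wir v(t) = -12·t^3 + 3·t^2 + 4·t + 1. Die Stammfunktion von der Geschwindigkeit ist die Position. Mit x(0) = 0 erhalten wir x(t) = -3·t^4 + t^3 + 2·t^2 + t. Mit x(t) = -3·t^4 + t^3 + 2·t^2 + t und Einsetzen von t = 3, finden wir x = -195.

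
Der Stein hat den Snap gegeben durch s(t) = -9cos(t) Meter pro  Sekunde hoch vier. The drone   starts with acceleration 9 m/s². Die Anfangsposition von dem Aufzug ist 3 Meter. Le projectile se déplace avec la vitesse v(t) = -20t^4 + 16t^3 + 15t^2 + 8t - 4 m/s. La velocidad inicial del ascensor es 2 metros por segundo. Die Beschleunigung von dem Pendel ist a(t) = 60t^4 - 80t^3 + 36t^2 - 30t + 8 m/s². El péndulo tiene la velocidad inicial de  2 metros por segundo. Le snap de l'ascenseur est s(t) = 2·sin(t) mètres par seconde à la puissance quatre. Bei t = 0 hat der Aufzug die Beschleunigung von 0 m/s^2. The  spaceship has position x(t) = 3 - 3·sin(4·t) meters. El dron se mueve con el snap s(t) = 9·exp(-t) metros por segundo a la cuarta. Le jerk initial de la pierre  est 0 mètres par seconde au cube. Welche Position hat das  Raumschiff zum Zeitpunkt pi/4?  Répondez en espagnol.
De la ecuación de la posición x(t) = 3 - 3·sin(4·t), sustituimos t = pi/4 para obtener x = 3.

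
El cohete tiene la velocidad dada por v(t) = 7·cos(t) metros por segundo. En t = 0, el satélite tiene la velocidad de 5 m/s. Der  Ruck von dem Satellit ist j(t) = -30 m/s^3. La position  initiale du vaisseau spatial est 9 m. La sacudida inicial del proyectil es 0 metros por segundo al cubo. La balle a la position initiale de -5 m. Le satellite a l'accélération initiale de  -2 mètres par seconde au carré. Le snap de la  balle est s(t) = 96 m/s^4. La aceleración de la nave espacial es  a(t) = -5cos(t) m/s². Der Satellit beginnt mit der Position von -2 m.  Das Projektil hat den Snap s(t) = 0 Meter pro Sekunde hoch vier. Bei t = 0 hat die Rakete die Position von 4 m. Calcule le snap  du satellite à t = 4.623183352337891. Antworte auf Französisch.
Nous devons dériver notre équation du jerk j(t) = -30 1 fois. La dérivée du jerk donne le snap: s(t) = 0. De l'équation du snap s(t) = 0, nous substituons t = 4.623183352337891 pour obtenir s = 0.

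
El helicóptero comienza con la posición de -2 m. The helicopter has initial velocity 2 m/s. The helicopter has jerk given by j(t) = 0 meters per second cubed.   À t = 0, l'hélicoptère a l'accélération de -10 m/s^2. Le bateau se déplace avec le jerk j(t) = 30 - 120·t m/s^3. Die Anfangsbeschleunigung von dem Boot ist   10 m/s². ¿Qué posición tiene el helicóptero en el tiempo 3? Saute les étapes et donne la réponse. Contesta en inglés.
The position at t = 3 is x = -41.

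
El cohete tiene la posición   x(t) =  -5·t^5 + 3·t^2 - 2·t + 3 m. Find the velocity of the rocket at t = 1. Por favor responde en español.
Partiendo de la posición x(t) = -5·t^5 + 3·t^2 - 2·t + 3, tomamos 1 derivada. Derivando la posición, obtenemos la velocidad: v(t) = -25·t^4 + 6·t - 2. Tenemos la velocidad v(t) = -25·t^4 + 6·t - 2. Sustituyendo t = 1: v(1) = -21.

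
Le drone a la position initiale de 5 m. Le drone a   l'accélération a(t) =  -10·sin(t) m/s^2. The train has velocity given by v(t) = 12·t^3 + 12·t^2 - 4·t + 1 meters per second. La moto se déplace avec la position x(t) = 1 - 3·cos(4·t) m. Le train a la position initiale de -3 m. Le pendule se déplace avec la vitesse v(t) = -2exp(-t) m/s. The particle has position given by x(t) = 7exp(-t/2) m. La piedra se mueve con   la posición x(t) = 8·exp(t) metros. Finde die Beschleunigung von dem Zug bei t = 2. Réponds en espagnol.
Partiendo de la velocidad v(t) = 12·t^3 + 12·t^2 - 4·t + 1, tomamos 1 derivada. Derivando la velocidad, obtenemos la aceleración: a(t) = 36·t^2 + 24·t - 4. De la ecuación de la aceleración a(t) = 36·t^2 + 24·t - 4, sustituimos t = 2 para obtener a = 188.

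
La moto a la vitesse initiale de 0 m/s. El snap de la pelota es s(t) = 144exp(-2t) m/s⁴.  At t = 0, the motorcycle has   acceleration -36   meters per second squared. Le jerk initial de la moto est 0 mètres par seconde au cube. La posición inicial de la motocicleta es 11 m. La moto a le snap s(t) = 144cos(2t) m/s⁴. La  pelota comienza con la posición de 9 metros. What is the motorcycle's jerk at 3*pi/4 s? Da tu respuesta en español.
Partiendo del snap s(t) = 144·cos(2·t), tomamos 1 integral. La integral del snap, con j(0) = 0, da la sacudida: j(t) = 72·sin(2·t). De la ecuación de la sacudida j(t) = 72·sin(2·t), sustituimos t = 3*pi/4 para obtener j = -72.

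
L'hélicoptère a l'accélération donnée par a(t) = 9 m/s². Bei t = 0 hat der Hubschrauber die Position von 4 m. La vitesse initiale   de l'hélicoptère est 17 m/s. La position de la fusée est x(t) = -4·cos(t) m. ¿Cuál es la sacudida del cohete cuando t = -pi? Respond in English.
Starting from position x(t) = -4·cos(t), we take 3 derivatives. The derivative of position gives velocity: v(t) = 4·sin(t). Taking d/dt of v(t), we find a(t) = 4·cos(t). Differentiating acceleration, we get jerk: j(t) = -4·sin(t). Using j(t) = -4·sin(t) and substituting t = -pi, we find j = 0.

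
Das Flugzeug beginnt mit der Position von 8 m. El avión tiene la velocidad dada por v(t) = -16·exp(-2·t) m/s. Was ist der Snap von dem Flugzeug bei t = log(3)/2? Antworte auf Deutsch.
Ausgehend von der Geschwindigkeit v(t) = -16·exp(-2·t), nehmen wir 3 Ableitungen. Die Ableitung von der Geschwindigkeit ergibt die Beschleunigung: a(t) = 32·exp(-2·t). Durch Ableiten von der Beschleunigung erhalten wir den Ruck: j(t) = -64·exp(-2·t). Durch Ableiten von dem Ruck erhalten wir den Snap: s(t) = 128·exp(-2·t). Wir haben den Snap s(t) = 128·exp(-2·t). Durch Einsetzen von t = log(3)/2: s(log(3)/2) = 128/3.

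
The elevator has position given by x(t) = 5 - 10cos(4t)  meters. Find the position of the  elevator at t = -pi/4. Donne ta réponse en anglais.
From the given position equation x(t) = 5 - 10·cos(4·t), we substitute t = -pi/4 to get x = 15.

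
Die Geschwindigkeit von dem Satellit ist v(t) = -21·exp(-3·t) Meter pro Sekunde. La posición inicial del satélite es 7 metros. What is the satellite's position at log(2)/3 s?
To find the answer, we compute 1 integral of v(t) = -21·exp(-3·t). Finding the antiderivative of v(t) and using x(0) = 7: x(t) = 7·exp(-3·t). Using x(t) = 7·exp(-3·t) and substituting t = log(2)/3, we find x = 7/2.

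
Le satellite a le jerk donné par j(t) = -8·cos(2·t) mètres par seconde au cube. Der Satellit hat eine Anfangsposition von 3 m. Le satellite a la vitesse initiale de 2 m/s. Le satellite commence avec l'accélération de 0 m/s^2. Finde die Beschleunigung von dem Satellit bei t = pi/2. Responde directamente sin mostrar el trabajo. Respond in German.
Die Antwort ist 0.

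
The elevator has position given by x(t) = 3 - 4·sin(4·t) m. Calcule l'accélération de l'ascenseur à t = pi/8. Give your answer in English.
We must differentiate our position equation x(t) = 3 - 4·sin(4·t) 2 times. Differentiating position, we get velocity: v(t) = -16·cos(4·t). Taking d/dt of v(t), we find a(t) = 64·sin(4·t). We have acceleration a(t) = 64·sin(4·t). Substituting t = pi/8: a(pi/8) = 64.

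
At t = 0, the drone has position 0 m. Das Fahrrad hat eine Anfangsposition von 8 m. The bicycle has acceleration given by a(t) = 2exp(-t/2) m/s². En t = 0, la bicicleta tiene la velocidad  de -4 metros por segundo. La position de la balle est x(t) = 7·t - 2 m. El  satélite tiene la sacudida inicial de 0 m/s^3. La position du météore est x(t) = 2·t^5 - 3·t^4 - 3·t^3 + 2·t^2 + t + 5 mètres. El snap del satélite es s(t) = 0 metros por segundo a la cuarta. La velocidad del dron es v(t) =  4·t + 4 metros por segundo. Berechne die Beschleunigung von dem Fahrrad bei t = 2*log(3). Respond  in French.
Nous avons l'accélération a(t) = 2·exp(-t/2). En substituant t = 2*log(3): a(2*log(3)) = 2/3.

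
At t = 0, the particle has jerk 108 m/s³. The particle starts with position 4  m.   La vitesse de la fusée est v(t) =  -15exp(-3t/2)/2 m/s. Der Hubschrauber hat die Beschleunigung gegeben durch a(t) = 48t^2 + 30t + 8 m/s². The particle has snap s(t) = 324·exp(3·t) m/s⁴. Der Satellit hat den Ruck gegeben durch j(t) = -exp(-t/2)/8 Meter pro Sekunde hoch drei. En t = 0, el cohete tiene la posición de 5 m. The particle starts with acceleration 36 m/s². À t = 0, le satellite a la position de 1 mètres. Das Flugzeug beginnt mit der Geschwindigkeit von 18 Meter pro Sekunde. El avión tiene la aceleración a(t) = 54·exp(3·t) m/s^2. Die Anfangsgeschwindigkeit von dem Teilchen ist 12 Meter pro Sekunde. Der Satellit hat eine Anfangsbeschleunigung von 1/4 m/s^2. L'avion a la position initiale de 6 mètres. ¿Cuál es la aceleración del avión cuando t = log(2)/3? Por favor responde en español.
Tenemos la aceleración a(t) = 54·exp(3·t). Sustituyendo t = log(2)/3: a(log(2)/3) = 108.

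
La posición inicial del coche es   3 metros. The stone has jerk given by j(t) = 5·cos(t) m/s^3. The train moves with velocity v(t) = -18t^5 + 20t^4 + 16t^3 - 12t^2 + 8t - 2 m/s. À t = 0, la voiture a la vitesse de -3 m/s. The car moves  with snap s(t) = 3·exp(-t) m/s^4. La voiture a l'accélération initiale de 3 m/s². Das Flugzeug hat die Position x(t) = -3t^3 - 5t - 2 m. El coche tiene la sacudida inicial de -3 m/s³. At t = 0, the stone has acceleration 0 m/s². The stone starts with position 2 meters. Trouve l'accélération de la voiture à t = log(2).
Pour résoudre ceci, nous devons prendre 2 primitives de notre équation du snap s(t) = 3·exp(-t). L'intégrale du snap est le jerk. En utilisant j(0) = -3, nous obtenons j(t) = -3·exp(-t). En prenant ∫j(t)dt et en appliquant a(0) = 3, nous trouvons a(t) = 3·exp(-t). De l'équation de l'accélération a(t) = 3·exp(-t), nous substituons t = log(2) pour obtenir a = 3/2.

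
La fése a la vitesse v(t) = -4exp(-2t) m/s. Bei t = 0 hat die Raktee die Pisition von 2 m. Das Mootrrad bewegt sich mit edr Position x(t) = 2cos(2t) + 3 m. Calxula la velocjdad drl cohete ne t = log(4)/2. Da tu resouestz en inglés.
From the given velocity equation v(t) = -4·exp(-2·t), we substitute t = log(4)/2 to get v = -1.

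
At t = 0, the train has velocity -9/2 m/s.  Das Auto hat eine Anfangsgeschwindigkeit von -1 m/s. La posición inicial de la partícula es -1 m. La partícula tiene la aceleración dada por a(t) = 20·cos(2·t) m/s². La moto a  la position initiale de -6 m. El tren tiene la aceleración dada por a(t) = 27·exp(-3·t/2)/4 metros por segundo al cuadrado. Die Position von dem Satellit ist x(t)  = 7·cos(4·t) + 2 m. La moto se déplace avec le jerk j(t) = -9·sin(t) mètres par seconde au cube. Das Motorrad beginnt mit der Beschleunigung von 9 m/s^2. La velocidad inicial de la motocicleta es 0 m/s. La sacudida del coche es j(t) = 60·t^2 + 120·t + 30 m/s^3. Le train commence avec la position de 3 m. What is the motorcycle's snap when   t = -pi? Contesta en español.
Partiendo de la sacudida j(t) = -9·sin(t), tomamos 1 derivada. Derivando la sacudida, obtenemos el snap: s(t) = -9·cos(t). Usando s(t) = -9·cos(t) y sustituyendo t = -pi, encontramos s = 9.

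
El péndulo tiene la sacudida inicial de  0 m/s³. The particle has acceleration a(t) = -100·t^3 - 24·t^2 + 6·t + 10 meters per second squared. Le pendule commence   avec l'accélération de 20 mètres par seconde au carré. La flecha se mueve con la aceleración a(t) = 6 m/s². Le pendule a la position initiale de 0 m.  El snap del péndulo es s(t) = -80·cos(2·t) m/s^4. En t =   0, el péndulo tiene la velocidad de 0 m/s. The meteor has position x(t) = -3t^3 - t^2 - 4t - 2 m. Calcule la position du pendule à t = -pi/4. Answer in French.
En partant du snap s(t) = -80·cos(2·t), nous prenons 4 primitives. L'intégrale du snap, avec j(0) = 0, donne le jerk: j(t) = -40·sin(2·t). L'intégrale du jerk est l'accélération. En utilisant a(0) = 20, nous obtenons a(t) = 20·cos(2·t). L'intégrale de l'accélération, avec v(0) = 0, donne la vitesse: v(t) = 10·sin(2·t). La primitive de la vitesse est la position. En utilisant x(0) = 0, nous obtenons x(t) = 5 - 5·cos(2·t). Nous avons la position x(t) = 5 - 5·cos(2·t). En substituant t = -pi/4: x(-pi/4) = 5.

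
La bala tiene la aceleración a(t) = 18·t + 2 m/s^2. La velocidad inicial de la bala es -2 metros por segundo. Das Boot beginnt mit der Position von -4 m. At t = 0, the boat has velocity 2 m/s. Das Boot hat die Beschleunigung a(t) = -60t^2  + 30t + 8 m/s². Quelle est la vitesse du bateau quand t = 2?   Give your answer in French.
Nous devons trouver la primitive de notre équation de l'accélération a(t) = -60·t^2 + 30·t + 8 1 fois. En prenant ∫a(t)dt et en appliquant v(0) = 2, nous trouvons v(t) = -20·t^3 + 15·t^2 + 8·t + 2. De l'équation de la vitesse v(t) = -20·t^3 + 15·t^2 + 8·t + 2, nous substituons t = 2 pour obtenir v = -82.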